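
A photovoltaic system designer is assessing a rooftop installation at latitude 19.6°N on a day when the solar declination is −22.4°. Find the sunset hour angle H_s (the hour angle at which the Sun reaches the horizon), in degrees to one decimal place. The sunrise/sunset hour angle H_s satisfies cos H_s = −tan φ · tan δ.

81.6°

The sunset hour angle satisfies cos H_s = −tan φ tan δ = 0.1468, giving H_s = 81.56°.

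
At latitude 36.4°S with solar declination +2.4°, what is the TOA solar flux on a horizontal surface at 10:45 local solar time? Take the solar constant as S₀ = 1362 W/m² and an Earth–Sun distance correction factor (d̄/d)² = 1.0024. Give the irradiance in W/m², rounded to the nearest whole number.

Hour angle H = 15° × (10.75 − 12) = -18.75°.
With φ = -36.4°, δ = 2.4°, H = -18.75°: sin φ sin δ = -0.0248, cos φ cos δ cos H = 0.7615, so cos θ_z = 0.7367.
Top-of-atmosphere irradiance = S₀ (d̄/d)² cos θ_z = 1362 × 1.0024 × 0.7367 = 1005.79 W/m².

1006 W/m²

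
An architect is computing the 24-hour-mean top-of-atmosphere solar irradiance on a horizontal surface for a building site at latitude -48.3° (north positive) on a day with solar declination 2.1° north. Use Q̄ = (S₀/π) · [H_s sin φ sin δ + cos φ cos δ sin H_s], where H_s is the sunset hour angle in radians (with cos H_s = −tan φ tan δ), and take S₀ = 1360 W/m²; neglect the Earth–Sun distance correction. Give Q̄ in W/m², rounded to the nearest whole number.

−tan φ tan δ = −(-1.1224)(0.0367) = 0.0412; H_s = arccos(0.0412) = 87.64°. In radians, H_s = 1.5296.
H_s sin φ sin δ = 1.5296 × -0.7466 × 0.0366 = -0.0418.
cos φ cos δ sin H_s = 0.6652 × 0.9993 × 0.9992 = 0.6642.
Q̄ = (1360/π) × (-0.0418 + 0.6642) = 432.90 × 0.6224 = 269.44 W/m².

269 W/m²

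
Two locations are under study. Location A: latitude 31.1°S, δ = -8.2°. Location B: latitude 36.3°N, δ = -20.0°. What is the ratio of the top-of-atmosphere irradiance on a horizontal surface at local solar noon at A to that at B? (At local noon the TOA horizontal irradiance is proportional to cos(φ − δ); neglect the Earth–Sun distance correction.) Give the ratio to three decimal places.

1.660

A: cos θ_z = cos(-31.1° − (-8.2°)) = 0.9212.
B: cos θ_z = cos(36.3° − (-20.0°)) = 0.5548.
Ratio A/B = 0.9212 / 0.5548 = 1.6604.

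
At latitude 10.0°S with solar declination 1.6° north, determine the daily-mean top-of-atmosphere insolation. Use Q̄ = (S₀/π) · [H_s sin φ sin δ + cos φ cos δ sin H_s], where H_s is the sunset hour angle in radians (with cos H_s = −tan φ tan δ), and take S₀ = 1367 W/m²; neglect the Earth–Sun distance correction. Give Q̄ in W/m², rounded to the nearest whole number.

425 W/m²

cos H_s = −tan(-10.0°) · tan(1.6°) = 0.0049, so H_s = arccos(0.0049) = 89.72°. In radians, H_s = 1.5659.
H_s sin φ sin δ = 1.5659 × -0.1736 × 0.0279 = -0.0076.
cos φ cos δ sin H_s = 0.9848 × 0.9996 × 1.0000 = 0.9844.
Q̄ = (1367/π) × (-0.0076 + 0.9844) = 435.13 × 0.9768 = 425.03 W/m².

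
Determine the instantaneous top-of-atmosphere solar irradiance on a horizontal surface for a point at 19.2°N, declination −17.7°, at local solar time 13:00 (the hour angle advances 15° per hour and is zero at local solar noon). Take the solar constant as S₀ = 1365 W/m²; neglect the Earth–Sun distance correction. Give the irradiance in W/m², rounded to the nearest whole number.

Hour angle H = 15° × (13 − 12) = 15.00°.
cos θ_z = sin(19.2°) sin(-17.7°) + cos(19.2°) cos(-17.7°) cos(15.00°) = -0.1000 + 0.8690 = 0.7690.
Top-of-atmosphere irradiance = S₀ cos θ_z = 1365 × 0.7690 = 1049.68 W/m².

1050 W/m²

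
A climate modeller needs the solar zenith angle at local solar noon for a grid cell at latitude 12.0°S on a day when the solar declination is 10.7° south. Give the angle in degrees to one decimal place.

At local solar noon the hour angle is zero, so the zenith angle is |φ − δ| = |-12.0° − (-10.7°)| = 1.3°.

1.3°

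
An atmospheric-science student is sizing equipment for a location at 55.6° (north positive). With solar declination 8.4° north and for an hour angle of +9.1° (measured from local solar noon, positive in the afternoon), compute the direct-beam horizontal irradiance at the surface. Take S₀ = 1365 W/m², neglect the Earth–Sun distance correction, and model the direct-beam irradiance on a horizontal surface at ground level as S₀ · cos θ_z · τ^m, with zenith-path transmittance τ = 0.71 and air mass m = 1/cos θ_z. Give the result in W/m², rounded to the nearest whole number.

cos θ_z = sin φ sin δ + cos φ cos δ cos H = (0.8251)(0.1461) + (0.5650)(0.9893)(0.9874) = 0.6725.
Air mass m = 1/cos θ_z = 1/0.6725 = 1.487; τ^m = 0.71^1.487 = 0.6009.
Surface direct beam = 1365 × 0.6725 × 0.6009 = 551.60 W/m².

552 W/m²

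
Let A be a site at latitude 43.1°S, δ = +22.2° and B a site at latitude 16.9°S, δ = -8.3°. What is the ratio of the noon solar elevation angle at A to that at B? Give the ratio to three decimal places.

0.303

A: 90° − |-43.1 − (22.2)| = 24.70°.
B: 90° − |-16.9 − (-8.3)| = 81.40°.
Ratio A/B = 24.7000 / 81.4000 = 0.3034.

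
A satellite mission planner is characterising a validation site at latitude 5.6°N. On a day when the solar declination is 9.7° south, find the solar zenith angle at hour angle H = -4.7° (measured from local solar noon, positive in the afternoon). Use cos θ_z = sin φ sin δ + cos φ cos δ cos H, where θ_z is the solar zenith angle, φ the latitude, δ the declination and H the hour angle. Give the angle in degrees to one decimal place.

16.0°

cos θ_z = sin φ sin δ + cos φ cos δ cos H = (0.0976)(-0.1685) + (0.9952)(0.9857)(0.9966) = 0.9612.
θ_z = arccos(0.9612) = 16.01°.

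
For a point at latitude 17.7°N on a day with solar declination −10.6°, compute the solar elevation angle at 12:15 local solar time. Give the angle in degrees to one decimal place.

Hour angle H = 15° × (12.25 − 12) = 3.75°.
cos θ_z = sin φ sin δ + cos φ cos δ cos H = (0.3040)(-0.1840) + (0.9527)(0.9829)(0.9979) = 0.8785.
θ_z = arccos(0.8785) = 28.54°, so the elevation is 90° − 28.54° = 61.46°.

61.5°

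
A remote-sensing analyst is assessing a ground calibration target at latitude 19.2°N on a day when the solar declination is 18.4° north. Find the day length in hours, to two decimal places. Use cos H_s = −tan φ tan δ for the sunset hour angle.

12.89 hours

cos H_s = −tan(19.2°) · tan(18.4°) = -0.1158, so H_s = arccos(-0.1158) = 96.65°.
Day length = 2 H_s / 15° h⁻¹ = 193.30° / 15 = 12.887 h.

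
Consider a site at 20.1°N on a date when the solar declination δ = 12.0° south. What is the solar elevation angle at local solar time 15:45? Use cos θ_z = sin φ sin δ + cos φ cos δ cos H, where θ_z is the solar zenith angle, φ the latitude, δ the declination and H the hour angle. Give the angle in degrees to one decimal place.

26.0°

Hour angle H = 15° × (15.75 − 12) = 56.25°.
cos θ_z = sin(20.1°) sin(-12.0°) + cos(20.1°) cos(-12.0°) cos(56.25°) = -0.0715 + 0.5103 = 0.4388.
θ_z = arccos(0.4388) = 63.97°, so the elevation is 90° − 63.97° = 26.03°.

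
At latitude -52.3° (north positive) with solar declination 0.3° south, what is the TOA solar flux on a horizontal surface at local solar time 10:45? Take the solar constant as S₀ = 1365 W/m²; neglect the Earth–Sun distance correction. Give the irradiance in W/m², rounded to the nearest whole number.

796 W/m²

Hour angle H = 15° × (10.75 − 12) = -18.75°.
cos θ_z = sin φ sin δ + cos φ cos δ cos H = (-0.7912)(-0.0052) + (0.6115)(1.0000)(0.9469) = 0.5831.
Top-of-atmosphere irradiance = S₀ cos θ_z = 1365 × 0.5831 = 795.93 W/m².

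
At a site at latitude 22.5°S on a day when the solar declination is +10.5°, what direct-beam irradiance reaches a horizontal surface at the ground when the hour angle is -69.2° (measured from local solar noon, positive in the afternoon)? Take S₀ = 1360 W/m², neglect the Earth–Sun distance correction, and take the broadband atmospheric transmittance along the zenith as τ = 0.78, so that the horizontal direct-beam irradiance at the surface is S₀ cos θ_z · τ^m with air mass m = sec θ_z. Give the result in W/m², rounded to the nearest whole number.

129 W/m²

cos θ_z = sin φ sin δ + cos φ cos δ cos H = (-0.3827)(0.1822) + (0.9239)(0.9833)(0.3551) = 0.2529.
Air mass m = 1/cos θ_z = 1/0.2529 = 3.954; τ^m = 0.78^3.954 = 0.3744.
Surface direct beam = 1360 × 0.2529 × 0.3744 = 128.77 W/m².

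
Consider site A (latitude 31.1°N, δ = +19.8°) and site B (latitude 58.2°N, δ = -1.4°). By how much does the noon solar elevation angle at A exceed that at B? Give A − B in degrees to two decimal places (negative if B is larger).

A: 90° − |31.1 − (19.8)| = 78.70°.
B: 90° − |58.2 − (-1.4)| = 30.40°.
A − B = 78.70 − 30.40 = 48.30°.

+48.30°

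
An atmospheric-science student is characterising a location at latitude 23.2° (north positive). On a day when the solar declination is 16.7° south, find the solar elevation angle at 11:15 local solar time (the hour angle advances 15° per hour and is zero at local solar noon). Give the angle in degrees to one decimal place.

Hour angle H = 15° × (11.25 − 12) = -11.25°.
cos θ_z = sin(23.2°) sin(-16.7°) + cos(23.2°) cos(-16.7°) cos(-11.25°) = -0.1132 + 0.8635 = 0.7503.
θ_z = arccos(0.7503) = 41.38°, so the elevation is 90° − 41.38° = 48.62°.

48.6°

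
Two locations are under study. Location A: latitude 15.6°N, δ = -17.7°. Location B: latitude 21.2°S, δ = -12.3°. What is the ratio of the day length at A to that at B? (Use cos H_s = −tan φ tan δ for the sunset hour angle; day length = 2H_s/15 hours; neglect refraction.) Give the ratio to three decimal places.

A: H_s = arccos(−tan 15.6° · tan -17.7°) = 84.89°, so 2H_s/15 = 11.3187 h.
B: H_s = arccos(−tan -21.2° · tan -12.3°) = 94.85°, so 2H_s/15 = 12.6467 h.
Ratio A/B = 11.3187 / 12.6467 = 0.8950.

0.895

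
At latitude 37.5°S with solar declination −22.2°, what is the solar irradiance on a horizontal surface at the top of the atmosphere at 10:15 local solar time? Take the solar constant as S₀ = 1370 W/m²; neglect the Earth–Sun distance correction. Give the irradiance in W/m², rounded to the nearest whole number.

1218 W/m²

Hour angle H = 15° × (10.25 − 12) = -26.25°.
With φ = -37.5°, δ = -22.2°, H = -26.25°: sin φ sin δ = 0.2300, cos φ cos δ cos H = 0.6588, so cos θ_z = 0.8888.
Top-of-atmosphere irradiance = S₀ cos θ_z = 1370 × 0.8888 = 1217.66 W/m².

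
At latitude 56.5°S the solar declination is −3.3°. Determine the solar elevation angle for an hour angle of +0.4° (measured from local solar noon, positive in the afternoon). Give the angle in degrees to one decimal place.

cos θ_z = sin φ sin δ + cos φ cos δ cos H = (-0.8339)(-0.0576) + (0.5519)(0.9983)(1.0000) = 0.5990.
θ_z = arccos(0.5990) = 53.20°, so the elevation is 90° − 53.20° = 36.80°.

36.8°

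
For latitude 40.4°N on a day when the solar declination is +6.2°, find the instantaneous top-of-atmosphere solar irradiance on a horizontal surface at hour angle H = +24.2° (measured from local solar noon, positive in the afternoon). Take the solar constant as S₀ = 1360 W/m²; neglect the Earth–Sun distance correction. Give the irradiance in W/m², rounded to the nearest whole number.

1034 W/m²

With φ = 40.4°, δ = 6.2°, H = 24.20°: sin φ sin δ = 0.0700, cos φ cos δ cos H = 0.6906, so cos θ_z = 0.7606.
Top-of-atmosphere irradiance = S₀ cos θ_z = 1360 × 0.7606 = 1034.42 W/m².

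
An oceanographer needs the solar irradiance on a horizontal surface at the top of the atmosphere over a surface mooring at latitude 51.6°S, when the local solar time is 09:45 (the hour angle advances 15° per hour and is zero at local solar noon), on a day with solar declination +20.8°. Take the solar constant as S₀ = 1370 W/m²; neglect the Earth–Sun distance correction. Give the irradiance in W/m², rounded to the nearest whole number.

280 W/m²

Hour angle H = 15° × (9.75 − 12) = -33.75°.
With φ = -51.6°, δ = 20.8°, H = -33.75°: sin φ sin δ = -0.2783, cos φ cos δ cos H = 0.4828, so cos θ_z = 0.2045.
Top-of-atmosphere irradiance = S₀ cos θ_z = 1370 × 0.2045 = 280.16 W/m².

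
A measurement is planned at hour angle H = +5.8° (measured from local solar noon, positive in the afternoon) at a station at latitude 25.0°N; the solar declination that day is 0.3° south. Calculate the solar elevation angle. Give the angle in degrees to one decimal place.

With φ = 25.0°, δ = -0.3°, H = 5.80°: sin φ sin δ = -0.0022, cos φ cos δ cos H = 0.9017, so cos θ_z = 0.8995.
θ_z = arccos(0.8995) = 25.91°, so the elevation is 90° − 25.91° = 64.09°.

64.1°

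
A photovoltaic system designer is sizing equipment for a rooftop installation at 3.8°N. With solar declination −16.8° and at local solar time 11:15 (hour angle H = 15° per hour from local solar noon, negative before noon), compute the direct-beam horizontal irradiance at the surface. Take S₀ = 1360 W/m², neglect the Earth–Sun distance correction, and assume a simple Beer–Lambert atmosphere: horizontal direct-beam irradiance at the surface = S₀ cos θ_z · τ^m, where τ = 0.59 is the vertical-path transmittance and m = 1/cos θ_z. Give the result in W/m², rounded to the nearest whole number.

702 W/m²

Hour angle H = 15° × (11.25 − 12) = -11.25°.
cos θ_z = sin φ sin δ + cos φ cos δ cos H = (0.0663)(-0.2890) + (0.9978)(0.9573)(0.9808) = 0.9177.
Air mass m = 1/cos θ_z = 1/0.9177 = 1.090; τ^m = 0.59^1.090 = 0.5626.
Surface direct beam = 1360 × 0.9177 × 0.5626 = 702.17 W/m².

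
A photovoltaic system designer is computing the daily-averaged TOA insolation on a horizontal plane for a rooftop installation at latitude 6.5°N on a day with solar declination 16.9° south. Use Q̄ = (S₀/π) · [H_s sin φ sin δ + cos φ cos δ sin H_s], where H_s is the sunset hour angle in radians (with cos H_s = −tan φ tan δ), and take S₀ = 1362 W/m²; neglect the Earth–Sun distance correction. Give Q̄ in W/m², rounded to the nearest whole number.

390 W/m²

The sunset hour angle satisfies cos H_s = −tan φ tan δ = 0.0346, giving H_s = 88.02°. In radians, H_s = 1.5362.
H_s sin φ sin δ = 1.5362 × 0.1132 × -0.2907 = -0.0506.
cos φ cos δ sin H_s = 0.9936 × 0.9568 × 0.9994 = 0.9501.
Q̄ = (1362/π) × (-0.0506 + 0.9501) = 433.54 × 0.8995 = 389.97 W/m².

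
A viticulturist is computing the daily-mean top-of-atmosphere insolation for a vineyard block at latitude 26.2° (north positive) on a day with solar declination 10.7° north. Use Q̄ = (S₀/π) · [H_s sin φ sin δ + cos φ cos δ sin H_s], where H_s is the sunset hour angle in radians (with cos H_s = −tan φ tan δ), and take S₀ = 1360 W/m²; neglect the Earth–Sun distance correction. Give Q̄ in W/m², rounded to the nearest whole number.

−tan φ tan δ = −(0.4921)(0.1890) = -0.0930; H_s = arccos(-0.0930) = 95.34°. In radians, H_s = 1.6640.
H_s sin φ sin δ = 1.6640 × 0.4415 × 0.1857 = 0.1364.
cos φ cos δ sin H_s = 0.8973 × 0.9826 × 0.9957 = 0.8779.
Q̄ = (1360/π) × (0.1364 + 0.8779) = 432.90 × 1.0143 = 439.09 W/m².

439 W/m²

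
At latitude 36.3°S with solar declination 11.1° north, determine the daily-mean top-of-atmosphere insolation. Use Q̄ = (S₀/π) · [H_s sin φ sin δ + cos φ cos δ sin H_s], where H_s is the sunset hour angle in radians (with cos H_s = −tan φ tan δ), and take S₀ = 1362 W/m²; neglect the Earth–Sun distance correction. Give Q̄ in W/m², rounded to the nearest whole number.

−tan φ tan δ = −(-0.7346)(0.1962) = 0.1441; H_s = arccos(0.1441) = 81.71°. In radians, H_s = 1.4261.
H_s sin φ sin δ = 1.4261 × -0.5920 × 0.1925 = -0.1625.
cos φ cos δ sin H_s = 0.8059 × 0.9813 × 0.9895 = 0.7825.
Q̄ = (1362/π) × (-0.1625 + 0.7825) = 433.54 × 0.6200 = 268.79 W/m².

269 W/m²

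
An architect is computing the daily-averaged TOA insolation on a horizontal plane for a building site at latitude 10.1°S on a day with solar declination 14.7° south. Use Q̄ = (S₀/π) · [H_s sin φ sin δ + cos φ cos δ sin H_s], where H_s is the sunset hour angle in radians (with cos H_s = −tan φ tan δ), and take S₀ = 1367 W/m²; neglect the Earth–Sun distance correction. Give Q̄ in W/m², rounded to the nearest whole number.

445 W/m²

The sunset hour angle satisfies cos H_s = −tan φ tan δ = -0.0467, giving H_s = 92.68°. In radians, H_s = 1.6176.
H_s sin φ sin δ = 1.6176 × -0.1754 × -0.2538 = 0.0720.
cos φ cos δ sin H_s = 0.9845 × 0.9673 × 0.9989 = 0.9513.
Q̄ = (1367/π) × (0.0720 + 0.9513) = 435.13 × 1.0233 = 445.27 W/m².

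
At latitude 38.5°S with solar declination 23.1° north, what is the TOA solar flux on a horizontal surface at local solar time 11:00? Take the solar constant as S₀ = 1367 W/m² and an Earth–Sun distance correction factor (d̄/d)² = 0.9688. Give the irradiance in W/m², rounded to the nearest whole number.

Hour angle H = 15° × (11 − 12) = -15.00°.
cos θ_z = sin(-38.5°) sin(23.1°) + cos(-38.5°) cos(23.1°) cos(-15.00°) = -0.2442 + 0.6953 = 0.4511.
Top-of-atmosphere irradiance = S₀ (d̄/d)² cos θ_z = 1367 × 0.9688 × 0.4511 = 597.41 W/m².

597 W/m²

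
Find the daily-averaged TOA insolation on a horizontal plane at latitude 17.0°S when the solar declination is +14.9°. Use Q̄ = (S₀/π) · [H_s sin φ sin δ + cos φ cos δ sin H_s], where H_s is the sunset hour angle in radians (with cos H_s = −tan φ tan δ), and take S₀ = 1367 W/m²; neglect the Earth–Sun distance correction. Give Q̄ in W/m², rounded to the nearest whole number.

The sunset hour angle satisfies cos H_s = −tan φ tan δ = 0.0813, giving H_s = 85.34°. In radians, H_s = 1.4895.
H_s sin φ sin δ = 1.4895 × -0.2924 × 0.2571 = -0.1120.
cos φ cos δ sin H_s = 0.9563 × 0.9664 × 0.9967 = 0.9211.
Q̄ = (1367/π) × (-0.1120 + 0.9211) = 435.13 × 0.8091 = 352.06 W/m².

352 W/m²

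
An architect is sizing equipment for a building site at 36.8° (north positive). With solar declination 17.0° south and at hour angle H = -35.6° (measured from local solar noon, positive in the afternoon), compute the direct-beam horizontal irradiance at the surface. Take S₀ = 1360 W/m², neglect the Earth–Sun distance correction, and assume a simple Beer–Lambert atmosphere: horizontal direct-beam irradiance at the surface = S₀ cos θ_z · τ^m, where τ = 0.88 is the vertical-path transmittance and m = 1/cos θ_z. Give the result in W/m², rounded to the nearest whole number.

457 W/m²

cos θ_z = sin(36.8°) sin(-17.0°) + cos(36.8°) cos(-17.0°) cos(-35.60°) = -0.1751 + 0.6226 = 0.4475.
Air mass m = 1/cos θ_z = 1/0.4475 = 2.235; τ^m = 0.88^2.235 = 0.7515.
Surface direct beam = 1360 × 0.4475 × 0.7515 = 457.36 W/m².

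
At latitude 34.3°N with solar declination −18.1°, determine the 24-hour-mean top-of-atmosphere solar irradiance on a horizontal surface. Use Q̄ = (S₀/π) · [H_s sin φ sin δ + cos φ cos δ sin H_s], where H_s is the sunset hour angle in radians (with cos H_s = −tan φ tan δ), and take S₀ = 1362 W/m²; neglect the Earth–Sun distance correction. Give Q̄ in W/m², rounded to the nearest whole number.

230 W/m²

−tan φ tan δ = −(0.6822)(-0.3269) = 0.2230; H_s = arccos(0.2230) = 77.11°. In radians, H_s = 1.3458.
H_s sin φ sin δ = 1.3458 × 0.5635 × -0.3107 = -0.2356.
cos φ cos δ sin H_s = 0.8261 × 0.9505 × 0.9748 = 0.7654.
Q̄ = (1362/π) × (-0.2356 + 0.7654) = 433.54 × 0.5298 = 229.69 W/m².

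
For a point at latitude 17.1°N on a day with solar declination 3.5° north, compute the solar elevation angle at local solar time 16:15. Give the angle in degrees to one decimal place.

Hour angle H = 15° × (16.25 − 12) = 63.75°.
cos θ_z = sin φ sin δ + cos φ cos δ cos H = (0.2940)(0.0610) + (0.9558)(0.9981)(0.4423) = 0.4399.
θ_z = arccos(0.4399) = 63.90°, so the elevation is 90° − 63.90° = 26.10°.

26.1°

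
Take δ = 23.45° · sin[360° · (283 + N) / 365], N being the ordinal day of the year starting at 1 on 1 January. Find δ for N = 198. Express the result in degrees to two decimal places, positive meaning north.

+21.35°

360 × (283 + 198) / 365 = 474.411°; sin(474.411°) = 0.9106.
δ = 23.45 × 0.9106 = 21.354° ≈ +21.35°.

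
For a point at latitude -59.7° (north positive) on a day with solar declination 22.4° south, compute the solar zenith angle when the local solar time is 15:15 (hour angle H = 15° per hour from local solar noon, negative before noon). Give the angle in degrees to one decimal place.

Hour angle H = 15° × (15.25 − 12) = 48.75°.
cos θ_z = sin φ sin δ + cos φ cos δ cos H = (-0.8634)(-0.3811) + (0.5045)(0.9245)(0.6593) = 0.6365.
θ_z = arccos(0.6365) = 50.47°.

50.5°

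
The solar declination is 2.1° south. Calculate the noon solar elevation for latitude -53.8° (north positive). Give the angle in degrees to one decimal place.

38.3°

At local solar noon the hour angle is zero, so the elevation is 90° − |φ − δ| = 90° − |-53.8° − (-2.1°)| = 90° − 51.7° = 38.3°.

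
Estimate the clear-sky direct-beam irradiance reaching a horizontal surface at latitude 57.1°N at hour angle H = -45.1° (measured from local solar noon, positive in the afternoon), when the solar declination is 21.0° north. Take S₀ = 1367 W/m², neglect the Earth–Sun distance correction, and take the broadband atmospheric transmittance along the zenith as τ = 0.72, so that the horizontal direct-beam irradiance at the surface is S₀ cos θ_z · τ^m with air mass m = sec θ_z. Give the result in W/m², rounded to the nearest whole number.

cos θ_z = sin φ sin δ + cos φ cos δ cos H = (0.8396)(0.3584) + (0.5432)(0.9336)(0.7059) = 0.6589.
Air mass m = 1/cos θ_z = 1/0.6589 = 1.518; τ^m = 0.72^1.518 = 0.6073.
Surface direct beam = 1367 × 0.6589 × 0.6073 = 547.01 W/m².

547 W/m²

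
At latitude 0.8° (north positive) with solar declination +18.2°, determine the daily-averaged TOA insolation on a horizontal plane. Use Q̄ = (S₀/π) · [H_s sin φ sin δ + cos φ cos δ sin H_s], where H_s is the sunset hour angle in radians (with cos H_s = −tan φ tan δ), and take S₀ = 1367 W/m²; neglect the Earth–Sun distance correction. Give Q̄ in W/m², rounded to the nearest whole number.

416 W/m²

−tan φ tan δ = −(0.0140)(0.3288) = -0.0046; H_s = arccos(-0.0046) = 90.26°. In radians, H_s = 1.5753.
H_s sin φ sin δ = 1.5753 × 0.0140 × 0.3123 = 0.0069.
cos φ cos δ sin H_s = 0.9999 × 0.9500 × 1.0000 = 0.9499.
Q̄ = (1367/π) × (0.0069 + 0.9499) = 435.13 × 0.9568 = 416.33 W/m².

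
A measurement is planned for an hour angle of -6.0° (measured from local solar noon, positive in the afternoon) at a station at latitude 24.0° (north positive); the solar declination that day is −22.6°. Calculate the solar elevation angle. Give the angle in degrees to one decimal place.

cos θ_z = sin φ sin δ + cos φ cos δ cos H = (0.4067)(-0.3843) + (0.9135)(0.9232)(0.9945) = 0.6824.
θ_z = arccos(0.6824) = 46.97°, so the elevation is 90° − 46.97° = 43.03°.

43.0°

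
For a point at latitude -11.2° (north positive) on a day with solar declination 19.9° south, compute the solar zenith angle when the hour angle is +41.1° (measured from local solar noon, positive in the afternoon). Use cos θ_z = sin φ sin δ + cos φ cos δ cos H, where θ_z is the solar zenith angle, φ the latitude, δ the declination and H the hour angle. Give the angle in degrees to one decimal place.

40.4°

With φ = -11.2°, δ = -19.9°, H = 41.10°: sin φ sin δ = 0.0661, cos φ cos δ cos H = 0.6951, so cos θ_z = 0.7612.
θ_z = arccos(0.7612) = 40.43°.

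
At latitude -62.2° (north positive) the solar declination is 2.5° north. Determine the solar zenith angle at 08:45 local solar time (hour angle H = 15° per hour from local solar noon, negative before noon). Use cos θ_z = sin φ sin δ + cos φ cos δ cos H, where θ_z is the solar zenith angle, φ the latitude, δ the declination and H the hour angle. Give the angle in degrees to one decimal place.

Hour angle H = 15° × (8.75 − 12) = -48.75°.
With φ = -62.2°, δ = 2.5°, H = -48.75°: sin φ sin δ = -0.0386, cos φ cos δ cos H = 0.3072, so cos θ_z = 0.2686.
θ_z = arccos(0.2686) = 74.42°.

74.4°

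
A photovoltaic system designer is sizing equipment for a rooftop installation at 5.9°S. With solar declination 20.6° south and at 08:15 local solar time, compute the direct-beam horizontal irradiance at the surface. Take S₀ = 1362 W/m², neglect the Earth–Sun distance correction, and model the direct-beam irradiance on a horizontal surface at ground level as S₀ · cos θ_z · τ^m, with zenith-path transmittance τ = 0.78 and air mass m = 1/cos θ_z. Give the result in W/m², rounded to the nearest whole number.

481 W/m²

Hour angle H = 15° × (8.25 − 12) = -56.25°.
cos θ_z = sin(-5.9°) sin(-20.6°) + cos(-5.9°) cos(-20.6°) cos(-56.25°) = 0.0362 + 0.5173 = 0.5535.
Air mass m = 1/cos θ_z = 1/0.5535 = 1.807; τ^m = 0.78^1.807 = 0.6383.
Surface direct beam = 1362 × 0.5535 × 0.6383 = 481.19 W/m².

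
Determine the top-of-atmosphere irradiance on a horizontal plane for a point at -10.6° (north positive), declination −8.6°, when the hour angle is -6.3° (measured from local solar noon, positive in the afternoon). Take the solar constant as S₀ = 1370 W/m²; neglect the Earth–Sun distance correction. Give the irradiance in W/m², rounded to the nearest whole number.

cos θ_z = sin(-10.6°) sin(-8.6°) + cos(-10.6°) cos(-8.6°) cos(-6.30°) = 0.0275 + 0.9660 = 0.9935.
Top-of-atmosphere irradiance = S₀ cos θ_z = 1370 × 0.9935 = 1361.10 W/m².

1361 W/m²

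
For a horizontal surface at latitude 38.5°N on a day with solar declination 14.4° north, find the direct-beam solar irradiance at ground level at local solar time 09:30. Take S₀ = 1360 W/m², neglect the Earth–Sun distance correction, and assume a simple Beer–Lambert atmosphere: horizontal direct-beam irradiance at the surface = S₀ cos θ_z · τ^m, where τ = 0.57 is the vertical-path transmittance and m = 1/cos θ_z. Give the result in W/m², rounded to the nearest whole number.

Hour angle H = 15° × (9.5 − 12) = -37.50°.
cos θ_z = sin φ sin δ + cos φ cos δ cos H = (0.6225)(0.2487) + (0.7826)(0.9686)(0.7934) = 0.7562.
Air mass m = 1/cos θ_z = 1/0.7562 = 1.322; τ^m = 0.57^1.322 = 0.4756.
Surface direct beam = 1360 × 0.7562 × 0.4756 = 489.12 W/m².

489 W/m²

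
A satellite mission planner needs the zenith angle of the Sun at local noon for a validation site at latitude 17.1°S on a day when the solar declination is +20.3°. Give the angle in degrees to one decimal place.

At local solar noon the hour angle is zero, so the zenith angle is |φ − δ| = |-17.1° − (20.3°)| = 37.4°.

37.4°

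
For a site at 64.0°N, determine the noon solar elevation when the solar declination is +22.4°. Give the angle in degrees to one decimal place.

At local solar noon the hour angle is zero, so the elevation is 90° − |φ − δ| = 90° − |64.0° − (22.4°)| = 90° − 41.6° = 48.4°.

48.4°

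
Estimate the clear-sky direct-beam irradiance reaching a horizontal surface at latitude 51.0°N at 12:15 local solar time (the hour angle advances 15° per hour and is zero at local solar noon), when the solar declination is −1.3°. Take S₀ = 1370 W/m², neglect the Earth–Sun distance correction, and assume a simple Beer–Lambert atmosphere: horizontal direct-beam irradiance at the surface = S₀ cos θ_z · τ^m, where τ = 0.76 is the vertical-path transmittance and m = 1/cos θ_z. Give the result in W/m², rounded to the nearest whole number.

533 W/m²

Hour angle H = 15° × (12.25 − 12) = 3.75°.
With φ = 51.0°, δ = -1.3°, H = 3.75°: sin φ sin δ = -0.0176, cos φ cos δ cos H = 0.6278, so cos θ_z = 0.6102.
Air mass m = 1/cos θ_z = 1/0.6102 = 1.639; τ^m = 0.76^1.639 = 0.6378.
Surface direct beam = 1370 × 0.6102 × 0.6378 = 533.18 W/m².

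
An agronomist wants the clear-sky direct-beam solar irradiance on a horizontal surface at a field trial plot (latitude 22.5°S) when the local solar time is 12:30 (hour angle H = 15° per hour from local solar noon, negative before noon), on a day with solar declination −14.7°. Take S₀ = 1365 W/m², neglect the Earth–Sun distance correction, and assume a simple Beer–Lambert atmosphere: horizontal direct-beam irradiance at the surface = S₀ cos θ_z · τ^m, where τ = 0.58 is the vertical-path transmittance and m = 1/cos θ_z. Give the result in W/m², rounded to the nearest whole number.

Hour angle H = 15° × (12.5 − 12) = 7.50°.
cos θ_z = sin(-22.5°) sin(-14.7°) + cos(-22.5°) cos(-14.7°) cos(7.50°) = 0.0971 + 0.8860 = 0.9831.
Air mass m = 1/cos θ_z = 1/0.9831 = 1.017; τ^m = 0.58^1.017 = 0.5747.
Surface direct beam = 1365 × 0.9831 × 0.5747 = 771.21 W/m².

771 W/m²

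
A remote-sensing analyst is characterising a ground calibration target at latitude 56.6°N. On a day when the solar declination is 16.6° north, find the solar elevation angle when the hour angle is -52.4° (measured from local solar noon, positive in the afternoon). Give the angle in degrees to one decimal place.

cos θ_z = sin φ sin δ + cos φ cos δ cos H = (0.8348)(0.2857) + (0.5505)(0.9583)(0.6101) = 0.5604.
θ_z = arccos(0.5604) = 55.92°, so the elevation is 90° − 55.92° = 34.08°.

34.1°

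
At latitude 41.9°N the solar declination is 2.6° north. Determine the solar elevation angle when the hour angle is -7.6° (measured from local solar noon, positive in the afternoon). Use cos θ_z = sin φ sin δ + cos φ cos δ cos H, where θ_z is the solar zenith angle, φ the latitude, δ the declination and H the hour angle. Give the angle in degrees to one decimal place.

With φ = 41.9°, δ = 2.6°, H = -7.60°: sin φ sin δ = 0.0303, cos φ cos δ cos H = 0.7370, so cos θ_z = 0.7673.
θ_z = arccos(0.7673) = 39.89°, so the elevation is 90° − 39.89° = 50.11°.

50.1°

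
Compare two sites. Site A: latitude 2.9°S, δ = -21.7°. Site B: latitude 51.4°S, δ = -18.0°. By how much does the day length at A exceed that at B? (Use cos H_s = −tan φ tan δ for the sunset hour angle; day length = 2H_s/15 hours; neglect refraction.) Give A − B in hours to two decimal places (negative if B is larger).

A: H_s = arccos(−tan -2.9° · tan -21.7°) = 91.16°, so 2H_s/15 = 12.1547 h.
B: H_s = arccos(−tan -51.4° · tan -18.0°) = 114.02°, so 2H_s/15 = 15.2027 h.
A − B = 12.1547 − 15.2027 = -3.0480 h.

-3.05 h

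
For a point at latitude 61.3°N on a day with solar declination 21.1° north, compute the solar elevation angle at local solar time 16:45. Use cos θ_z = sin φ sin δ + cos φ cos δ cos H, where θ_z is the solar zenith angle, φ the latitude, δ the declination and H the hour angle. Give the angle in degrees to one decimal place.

27.4°

Hour angle H = 15° × (16.75 − 12) = 71.25°.
With φ = 61.3°, δ = 21.1°, H = 71.25°: sin φ sin δ = 0.3158, cos φ cos δ cos H = 0.1440, so cos θ_z = 0.4598.
θ_z = arccos(0.4598) = 62.63°, so the elevation is 90° − 62.63° = 27.37°.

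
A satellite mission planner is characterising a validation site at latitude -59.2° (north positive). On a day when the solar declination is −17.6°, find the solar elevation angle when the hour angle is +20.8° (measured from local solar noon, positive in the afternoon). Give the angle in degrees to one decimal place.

45.7°

cos θ_z = sin(-59.2°) sin(-17.6°) + cos(-59.2°) cos(-17.6°) cos(20.80°) = 0.2597 + 0.4563 = 0.7160.
θ_z = arccos(0.7160) = 44.27°, so the elevation is 90° − 44.27° = 45.73°.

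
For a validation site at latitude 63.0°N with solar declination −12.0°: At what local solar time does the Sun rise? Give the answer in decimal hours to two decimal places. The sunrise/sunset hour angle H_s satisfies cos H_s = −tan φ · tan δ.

−tan φ tan δ = −(1.9626)(-0.2126) = 0.4172; H_s = arccos(0.4172) = 65.34°.
Sunrise is at 12 − H_s/15 = 12 − 4.356 = 7.644 h local solar time.

7.64 h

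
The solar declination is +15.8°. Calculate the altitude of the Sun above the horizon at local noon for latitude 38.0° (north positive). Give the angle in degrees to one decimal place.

67.8°

At local solar noon the hour angle is zero, so the elevation is 90° − |φ − δ| = 90° − |38.0° − (15.8°)| = 90° − 22.2° = 67.8°.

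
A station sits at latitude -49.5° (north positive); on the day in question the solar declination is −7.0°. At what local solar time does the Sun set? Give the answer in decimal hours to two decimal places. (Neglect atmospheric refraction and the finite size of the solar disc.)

18.55 h

−tan φ tan δ = −(-1.1708)(-0.1228) = -0.1438; H_s = arccos(-0.1438) = 98.27°.
Sunset is at 12 + H_s/15 = 12 + 6.551 = 18.551 h local solar time.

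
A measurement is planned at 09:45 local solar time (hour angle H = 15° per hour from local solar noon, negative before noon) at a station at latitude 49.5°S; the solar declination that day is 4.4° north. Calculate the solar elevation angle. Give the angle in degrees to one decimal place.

Hour angle H = 15° × (9.75 − 12) = -33.75°.
cos θ_z = sin φ sin δ + cos φ cos δ cos H = (-0.7604)(0.0767) + (0.6494)(0.9971)(0.8315) = 0.4801.
θ_z = arccos(0.4801) = 61.31°, so the elevation is 90° − 61.31° = 28.69°.

28.7°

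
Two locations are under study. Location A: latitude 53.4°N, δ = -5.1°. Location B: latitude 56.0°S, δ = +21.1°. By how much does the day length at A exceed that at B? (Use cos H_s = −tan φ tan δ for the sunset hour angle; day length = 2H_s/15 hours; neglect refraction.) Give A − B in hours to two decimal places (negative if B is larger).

+3.73 h

A: H_s = arccos(−tan 53.4° · tan -5.1°) = 83.10°, so 2H_s/15 = 11.0800 h.
B: H_s = arccos(−tan -56.0° · tan 21.1°) = 55.11°, so 2H_s/15 = 7.3480 h.
A − B = 11.0800 − 7.3480 = 3.7320 h.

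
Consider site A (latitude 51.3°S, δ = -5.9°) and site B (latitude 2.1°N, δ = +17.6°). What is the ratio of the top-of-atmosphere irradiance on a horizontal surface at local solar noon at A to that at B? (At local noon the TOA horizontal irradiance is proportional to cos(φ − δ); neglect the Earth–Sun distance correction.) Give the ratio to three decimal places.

0.729

A: cos θ_z = cos(-51.3° − (-5.9°)) = 0.7022.
B: cos θ_z = cos(2.1° − (17.6°)) = 0.9636.
Ratio A/B = 0.7022 / 0.9636 = 0.7287.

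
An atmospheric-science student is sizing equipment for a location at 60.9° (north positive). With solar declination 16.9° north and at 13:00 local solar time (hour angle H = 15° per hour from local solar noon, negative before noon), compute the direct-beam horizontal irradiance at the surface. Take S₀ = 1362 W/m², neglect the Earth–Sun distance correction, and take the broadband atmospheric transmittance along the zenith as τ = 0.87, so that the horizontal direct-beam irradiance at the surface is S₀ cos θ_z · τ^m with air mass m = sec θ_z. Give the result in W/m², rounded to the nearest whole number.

786 W/m²

Hour angle H = 15° × (13 − 12) = 15.00°.
cos θ_z = sin(60.9°) sin(16.9°) + cos(60.9°) cos(16.9°) cos(15.00°) = 0.2540 + 0.4495 = 0.7035.
Air mass m = 1/cos θ_z = 1/0.7035 = 1.421; τ^m = 0.87^1.421 = 0.8205.
Surface direct beam = 1362 × 0.7035 × 0.8205 = 786.18 W/m².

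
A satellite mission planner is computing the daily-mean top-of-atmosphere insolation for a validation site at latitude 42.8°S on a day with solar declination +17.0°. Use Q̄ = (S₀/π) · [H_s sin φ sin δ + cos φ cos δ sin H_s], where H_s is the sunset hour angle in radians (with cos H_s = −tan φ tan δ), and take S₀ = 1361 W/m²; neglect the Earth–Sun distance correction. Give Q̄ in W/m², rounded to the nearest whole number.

−tan φ tan δ = −(-0.9260)(0.3057) = 0.2831; H_s = arccos(0.2831) = 73.55°. In radians, H_s = 1.2837.
H_s sin φ sin δ = 1.2837 × -0.6794 × 0.2924 = -0.2550.
cos φ cos δ sin H_s = 0.7337 × 0.9563 × 0.9591 = 0.6729.
Q̄ = (1361/π) × (-0.2550 + 0.6729) = 433.22 × 0.4179 = 181.04 W/m².

181 W/m²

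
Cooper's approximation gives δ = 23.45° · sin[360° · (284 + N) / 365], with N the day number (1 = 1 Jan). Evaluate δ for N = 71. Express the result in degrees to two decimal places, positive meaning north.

-4.02°

360 × (284 + 71) / 365 = 350.137°; sin(350.137°) = -0.1713.
δ = 23.45 × -0.1713 = -4.017° ≈ -4.02°.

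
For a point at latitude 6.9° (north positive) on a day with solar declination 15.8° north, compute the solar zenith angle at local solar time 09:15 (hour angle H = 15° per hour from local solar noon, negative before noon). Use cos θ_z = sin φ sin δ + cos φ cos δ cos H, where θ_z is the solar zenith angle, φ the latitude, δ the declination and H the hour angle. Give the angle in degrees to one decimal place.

41.3°

Hour angle H = 15° × (9.25 − 12) = -41.25°.
cos θ_z = sin(6.9°) sin(15.8°) + cos(6.9°) cos(15.8°) cos(-41.25°) = 0.0327 + 0.7182 = 0.7509.
θ_z = arccos(0.7509) = 41.33°.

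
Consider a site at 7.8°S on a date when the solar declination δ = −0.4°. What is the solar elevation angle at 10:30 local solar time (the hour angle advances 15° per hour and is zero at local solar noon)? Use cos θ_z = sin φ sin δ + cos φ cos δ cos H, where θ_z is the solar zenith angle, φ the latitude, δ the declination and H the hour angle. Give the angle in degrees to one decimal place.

Hour angle H = 15° × (10.5 − 12) = -22.50°.
cos θ_z = sin φ sin δ + cos φ cos δ cos H = (-0.1357)(-0.0070) + (0.9907)(1.0000)(0.9239) = 0.9163.
θ_z = arccos(0.9163) = 23.61°, so the elevation is 90° − 23.61° = 66.39°.

66.4°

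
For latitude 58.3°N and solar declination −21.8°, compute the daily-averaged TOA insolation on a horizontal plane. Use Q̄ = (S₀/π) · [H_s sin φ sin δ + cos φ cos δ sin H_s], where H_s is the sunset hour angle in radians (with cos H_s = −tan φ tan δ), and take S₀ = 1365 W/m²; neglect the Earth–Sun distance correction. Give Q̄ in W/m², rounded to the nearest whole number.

43 W/m²

The sunset hour angle satisfies cos H_s = −tan φ tan δ = 0.6476, giving H_s = 49.64°. In radians, H_s = 0.8664.
H_s sin φ sin δ = 0.8664 × 0.8508 × -0.3714 = -0.2738.
cos φ cos δ sin H_s = 0.5255 × 0.9285 × 0.7620 = 0.3718.
Q̄ = (1365/π) × (-0.2738 + 0.3718) = 434.49 × 0.0980 = 42.58 W/m².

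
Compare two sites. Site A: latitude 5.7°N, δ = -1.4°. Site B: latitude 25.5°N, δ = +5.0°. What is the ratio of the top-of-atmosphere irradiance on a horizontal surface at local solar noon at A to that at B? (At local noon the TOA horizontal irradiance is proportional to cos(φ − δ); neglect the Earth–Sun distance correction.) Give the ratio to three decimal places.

A: cos θ_z = cos(5.7° − (-1.4°)) = 0.9923.
B: cos θ_z = cos(25.5° − (5.0°)) = 0.9367.
Ratio A/B = 0.9923 / 0.9367 = 1.0594.

1.059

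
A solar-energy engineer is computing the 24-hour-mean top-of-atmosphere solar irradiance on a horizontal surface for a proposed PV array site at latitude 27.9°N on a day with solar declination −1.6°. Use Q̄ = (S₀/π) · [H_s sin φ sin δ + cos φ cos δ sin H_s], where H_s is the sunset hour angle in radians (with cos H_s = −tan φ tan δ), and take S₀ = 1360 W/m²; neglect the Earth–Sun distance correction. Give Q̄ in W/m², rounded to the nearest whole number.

−tan φ tan δ = −(0.5295)(-0.0279) = 0.0148; H_s = arccos(0.0148) = 89.15°. In radians, H_s = 1.5560.
H_s sin φ sin δ = 1.5560 × 0.4679 × -0.0279 = -0.0203.
cos φ cos δ sin H_s = 0.8838 × 0.9996 × 0.9999 = 0.8834.
Q̄ = (1360/π) × (-0.0203 + 0.8834) = 432.90 × 0.8631 = 373.64 W/m².

374 W/m²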